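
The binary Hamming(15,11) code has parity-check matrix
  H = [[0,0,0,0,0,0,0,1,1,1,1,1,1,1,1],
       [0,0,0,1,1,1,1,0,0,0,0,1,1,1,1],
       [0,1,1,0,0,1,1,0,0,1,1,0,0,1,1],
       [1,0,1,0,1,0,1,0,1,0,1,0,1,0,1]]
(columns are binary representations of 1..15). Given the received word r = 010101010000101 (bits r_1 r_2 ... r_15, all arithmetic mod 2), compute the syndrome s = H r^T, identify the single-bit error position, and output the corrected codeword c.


s = (1, 0, 1, 0)^T, error position = 10, corrected codeword c = 010101010100101

Compute s = H r^T mod 2 one row at a time:
  s_1 = 1 + 0 + 0 + 0 + 0 + 1 + 0 + 1 = 3 ≡ 1 (mod 2).
  s_2 = 1 + 0 + 1 + 0 + 0 + 1 + 0 + 1 = 4 ≡ 0 (mod 2).
  s_3 = 1 + 0 + 1 + 0 + 0 + 0 + 0 + 1 = 3 ≡ 1 (mod 2).
  s_4 = 0 + 0 + 0 + 0 + 0 + 0 + 1 + 1 = 2 ≡ 0 (mod 2).
s = (1, 0, 1, 0)^T — this equals column 10 of H (binary 1010), so error is at position 10.
Correct: flip bit 10 of r = 010101010000101 to get c = 010101010100101.


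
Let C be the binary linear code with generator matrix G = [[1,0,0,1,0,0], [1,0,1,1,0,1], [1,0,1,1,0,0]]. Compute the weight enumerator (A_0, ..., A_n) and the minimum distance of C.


Weight distribution: A_0 = 1, A_1 = 2, A_2 = 2, A_3 = 2, A_4 = 1. Minimum distance d = 1.

Enumerate all 2^3 = 8 messages m ∈ F_2^3.
For each, compute codeword c = mG in F_2^6, then tally its weight.
  m = 000 → c = 000000, weight = 0.
  m = 100 → c = 100100, weight = 2.
  m = 010 → c = 101101, weight = 4.
  m = 110 → c = 001001, weight = 2.
  m = 001 → c = 101100, weight = 3.
  m = 101 → c = 001000, weight = 1.
  m = 011 → c = 000001, weight = 1.
  m = 111 → c = 100101, weight = 3.
Tally weights:
  weight 0: 1 codewords.
  weight 1: 2 codewords.
  weight 2: 2 codewords.
  weight 3: 2 codewords.
  weight 4: 1 codewords.
Minimum distance d = smallest w > 0 with A_w > 0 = 1.
Sanity: Σ A_w = 8 = 2^3 = 8 ✓.


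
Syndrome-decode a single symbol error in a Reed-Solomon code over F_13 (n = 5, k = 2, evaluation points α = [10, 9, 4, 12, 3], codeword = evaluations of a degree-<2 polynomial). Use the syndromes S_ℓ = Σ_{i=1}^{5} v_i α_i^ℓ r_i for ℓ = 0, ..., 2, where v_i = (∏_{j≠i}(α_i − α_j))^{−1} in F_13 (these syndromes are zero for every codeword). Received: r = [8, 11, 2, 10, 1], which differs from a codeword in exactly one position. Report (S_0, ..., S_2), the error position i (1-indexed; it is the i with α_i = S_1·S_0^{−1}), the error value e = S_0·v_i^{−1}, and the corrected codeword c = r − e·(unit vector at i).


S = (9, 3, 1), error at position 2, error magnitude e = 4, c = [8, 7, 2, 10, 1].

Step 1: column multipliers v_i = (∏_{j≠i}(α_i − α_j))^{−1} mod 13.
  i = 1 (α = 10): (10−9)(10−4)(10−12)(10−3) = 1·6·(−2)·7 = −84 ≡ 7, so v_1 = 7^{−1} = 2 (mod 13).
  i = 2 (α = 9): (9−10)(9−4)(9−12)(9−3) = (−1)·5·(−3)·6 = 90 ≡ 12, so v_2 = 12^{−1} = 12 (mod 13).
  i = 3 (α = 4): (4−10)(4−9)(4−12)(4−3) = (−6)·(−5)·(−8)·1 = −240 ≡ 7, so v_3 = 7^{−1} = 2 (mod 13).
  i = 4 (α = 12): (12−10)(12−9)(12−4)(12−3) = 2·3·8·9 = 432 ≡ 3, so v_4 = 3^{−1} = 9 (mod 13).
  i = 5 (α = 3): (3−10)(3−9)(3−4)(3−12) = (−7)·(−6)·(−1)·(−9) = 378 ≡ 1, so v_5 = 1^{−1} = 1 (mod 13).
  v = [2, 12, 2, 9, 1].
Step 2: syndromes of r = [8, 11, 2, 10, 1] (all sums mod 13).
  S_0 = Σ v_i r_i = 2·8 + 12·11 + 2·2 + 9·10 + 1·1 = 243 ≡ 9.
  S_1 = Σ v_i α_i r_i = 2·10·8 + 12·9·11 + 2·4·2 + 9·12·10 + 1·3·1 = 2447 ≡ 3.
  α_i^2 mod 13 = [9, 3, 3, 1, 9].
  S_2 = Σ v_i α_i^2 r_i = 2·9·8 + 12·3·11 + 2·3·2 + 9·1·10 + 1·9·1 = 651 ≡ 1.
  S = (9, 3, 1) ≠ 0, so r is not a codeword (an error is present).
Step 3: locate the error. For a single error e at position i, S_ℓ = v_i·e·α_i^ℓ, so α_err = S_1/S_0.
  S_0^{−1} = 9^{−1} = 3 (mod 13), so α_err = 3·3 = 9 ≡ 9 = α_2. Error position i = 2.
  Consistency check: S_2/S_1 = 1·9 = 9 ≡ 9 = α_err ✓ (single-error assumption holds).
Step 4: error magnitude e = S_0/v_2 = S_0·∏_{j≠2}(α_2 − α_j) = 9·12 = 108 ≡ 4 (mod 13).
Step 5: correct position 2: c_2 = r_2 − e = 11 − 4 ≡ 7 (mod 13). Hence c = [8, 7, 2, 10, 1].
  Check: interpolating c through the α_i gives m(x) = 11 + 1·x (degree < 2) with m(α_i) = c_i for every i, so c is indeed a codeword.


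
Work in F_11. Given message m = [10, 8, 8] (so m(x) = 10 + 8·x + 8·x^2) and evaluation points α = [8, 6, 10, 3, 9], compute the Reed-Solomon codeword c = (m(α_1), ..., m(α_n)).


c = [3, 5, 10, 7, 4]

Message polynomial: m(x) = 10 + 8·x + 8·x^2 (mod 11).
For each evaluation point α_i, compute m(α_i) mod 11:
  α_1 = 8: Horner steps 8 → 6 → 3, so m(8) = 3.
  α_2 = 6: Horner steps 8 → 1 → 5, so m(6) = 5.
  α_3 = 10: Horner steps 8 → 0 → 10, so m(10) = 10.
  α_4 = 3: Horner steps 8 → 10 → 7, so m(3) = 7.
  α_5 = 9: Horner steps 8 → 3 → 4, so m(9) = 4.
Codeword c = [3, 5, 10, 7, 4] ∈ F_11^5.


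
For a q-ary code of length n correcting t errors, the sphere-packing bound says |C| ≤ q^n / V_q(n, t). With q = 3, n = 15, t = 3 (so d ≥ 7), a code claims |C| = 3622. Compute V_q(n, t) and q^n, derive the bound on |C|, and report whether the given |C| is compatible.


V_q(n, t) = 4091, q^n = 14348907, Hamming bound = 3507, |C| = 3622 > bound (violated).

Step 1: Compute V_q(n, t) = Σ_{j=0}^3 C(n, j) (q−1)^j.
  j = 0: C(15,0)·(2)^0 = 1·1 = 1.
  j = 1: C(15,1)·(2)^1 = 15·2 = 30.
  j = 2: C(15,2)·(2)^2 = 105·4 = 420.
  j = 3: C(15,3)·(2)^3 = 455·8 = 3640.
  V_q(n, t) = 1 + 30 + 420 + 3640 = 4091.
Step 2: q^n = 3^15 = 14348907.
Step 3: Hamming bound ⌊q^n / V_q(n,t)⌋ = ⌊14348907/4091⌋ = 3507.
Step 4: Compare |C| = 3622 to 3507: violated.
The claimed |C| lies above the Hamming bound, so no 3-ary code of length 15 with d ≥ 7 can have 3622 codewords.


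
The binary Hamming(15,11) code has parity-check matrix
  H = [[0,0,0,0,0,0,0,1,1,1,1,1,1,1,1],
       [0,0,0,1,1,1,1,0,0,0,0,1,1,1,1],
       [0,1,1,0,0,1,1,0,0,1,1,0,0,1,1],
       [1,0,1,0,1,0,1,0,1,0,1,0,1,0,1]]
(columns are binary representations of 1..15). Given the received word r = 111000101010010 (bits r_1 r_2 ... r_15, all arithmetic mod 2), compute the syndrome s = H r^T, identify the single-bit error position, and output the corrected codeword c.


s = (1, 0, 1, 1)^T, error position = 11, corrected codeword c = 111000101000010

Compute s = H r^T mod 2 one row at a time:
  s_1 = 0 + 1 + 0 + 1 + 0 + 0 + 1 + 0 = 3 ≡ 1 (mod 2).
  s_2 = 0 + 0 + 0 + 1 + 0 + 0 + 1 + 0 = 2 ≡ 0 (mod 2).
  s_3 = 1 + 1 + 0 + 1 + 0 + 1 + 1 + 0 = 5 ≡ 1 (mod 2).
  s_4 = 1 + 1 + 0 + 1 + 1 + 1 + 0 + 0 = 5 ≡ 1 (mod 2).
s = (1, 0, 1, 1)^T — this equals column 11 of H (binary 1011), so error is at position 11.
Correct: flip bit 11 of r = 111000101010010 to get c = 111000101000010.


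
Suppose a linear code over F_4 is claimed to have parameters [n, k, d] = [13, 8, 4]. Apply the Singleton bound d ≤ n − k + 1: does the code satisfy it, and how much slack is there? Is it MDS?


Singleton RHS = n − k + 1 = 6, slack = 2, bound satisfied, not MDS.

Singleton bound: d ≤ n − k + 1.
Here n = 13, k = 8, so n − k + 1 = 6.
Given d = 4, check d ≤ 6: YES.
Slack = (n − k + 1) − d = 2.
The code is NOT MDS (slack = 2 > 0).
Description: the claimed parameters are [13, 8, 4]_4; such a code would be non-MDS.


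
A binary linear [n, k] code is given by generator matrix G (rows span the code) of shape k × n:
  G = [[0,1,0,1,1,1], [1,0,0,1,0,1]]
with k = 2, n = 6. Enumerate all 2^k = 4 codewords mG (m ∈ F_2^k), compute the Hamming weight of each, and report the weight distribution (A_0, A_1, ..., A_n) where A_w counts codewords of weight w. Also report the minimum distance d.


Weight distribution: A_0 = 1, A_3 = 2, A_4 = 1. Minimum distance d = 3.

Enumerate all 2^2 = 4 messages m ∈ F_2^2.
For each, compute codeword c = mG in F_2^6, then tally its weight.
  m = 00 → c = 000000, weight = 0.
  m = 10 → c = 010111, weight = 4.
  m = 01 → c = 100101, weight = 3.
  m = 11 → c = 110010, weight = 3.
Tally weights:
  weight 0: 1 codewords.
  weight 3: 2 codewords.
  weight 4: 1 codewords.
Minimum distance d = smallest w > 0 with A_w > 0 = 3.
Sanity: Σ A_w = 4 = 2^2 = 4 ✓.


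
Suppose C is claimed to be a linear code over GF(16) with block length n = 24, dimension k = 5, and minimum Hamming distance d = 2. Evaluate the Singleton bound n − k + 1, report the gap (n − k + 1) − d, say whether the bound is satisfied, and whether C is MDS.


Singleton RHS = n − k + 1 = 20, slack = 18, bound satisfied, not MDS.

Singleton bound: d ≤ n − k + 1.
Here n = 24, k = 5, so n − k + 1 = 20.
Given d = 2, check d ≤ 20: YES.
Slack = (n − k + 1) − d = 18.
The code is NOT MDS (slack = 18 > 0).
Description: the claimed parameters are [24, 5, 2]_16; such a code would be non-MDS.


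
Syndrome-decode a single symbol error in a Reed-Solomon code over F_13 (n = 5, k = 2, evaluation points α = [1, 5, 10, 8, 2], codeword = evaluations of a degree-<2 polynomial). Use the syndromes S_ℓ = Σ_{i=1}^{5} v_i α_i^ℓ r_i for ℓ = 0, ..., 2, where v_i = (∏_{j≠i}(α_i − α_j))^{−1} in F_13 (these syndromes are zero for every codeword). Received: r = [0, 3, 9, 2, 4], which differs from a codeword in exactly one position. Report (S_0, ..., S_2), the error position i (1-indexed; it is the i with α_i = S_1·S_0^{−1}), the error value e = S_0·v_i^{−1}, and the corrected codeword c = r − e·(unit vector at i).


S = (5, 11, 6), error at position 3, error magnitude e = 12, c = [0, 3, 10, 2, 4].

Step 1: column multipliers v_i = (∏_{j≠i}(α_i − α_j))^{−1} mod 13.
  i = 1 (α = 1): (1−5)(1−10)(1−8)(1−2) = (−4)·(−9)·(−7)·(−1) = 252 ≡ 5, so v_1 = 5^{−1} = 8 (mod 13).
  i = 2 (α = 5): (5−1)(5−10)(5−8)(5−2) = 4·(−5)·(−3)·3 = 180 ≡ 11, so v_2 = 11^{−1} = 6 (mod 13).
  i = 3 (α = 10): (10−1)(10−5)(10−8)(10−2) = 9·5·2·8 = 720 ≡ 5, so v_3 = 5^{−1} = 8 (mod 13).
  i = 4 (α = 8): (8−1)(8−5)(8−10)(8−2) = 7·3·(−2)·6 = −252 ≡ 8, so v_4 = 8^{−1} = 5 (mod 13).
  i = 5 (α = 2): (2−1)(2−5)(2−10)(2−8) = 1·(−3)·(−8)·(−6) = −144 ≡ 12, so v_5 = 12^{−1} = 12 (mod 13).
  v = [8, 6, 8, 5, 12].
Step 2: syndromes of r = [0, 3, 9, 2, 4] (all sums mod 13).
  S_0 = Σ v_i r_i = 8·0 + 6·3 + 8·9 + 5·2 + 12·4 = 148 ≡ 5.
  S_1 = Σ v_i α_i r_i = 8·1·0 + 6·5·3 + 8·10·9 + 5·8·2 + 12·2·4 = 986 ≡ 11.
  α_i^2 mod 13 = [1, 12, 9, 12, 4].
  S_2 = Σ v_i α_i^2 r_i = 8·1·0 + 6·12·3 + 8·9·9 + 5·12·2 + 12·4·4 = 1176 ≡ 6.
  S = (5, 11, 6) ≠ 0, so r is not a codeword (an error is present).
Step 3: locate the error. For a single error e at position i, S_ℓ = v_i·e·α_i^ℓ, so α_err = S_1/S_0.
  S_0^{−1} = 5^{−1} = 8 (mod 13), so α_err = 11·8 = 88 ≡ 10 = α_3. Error position i = 3.
  Consistency check: S_2/S_1 = 6·6 = 36 ≡ 10 = α_err ✓ (single-error assumption holds).
Step 4: error magnitude e = S_0/v_3 = S_0·∏_{j≠3}(α_3 − α_j) = 5·5 = 25 ≡ 12 (mod 13).
Step 5: correct position 3: c_3 = r_3 − e = 9 − 12 ≡ 10 (mod 13). Hence c = [0, 3, 10, 2, 4].
  Check: interpolating c through the α_i gives m(x) = 9 + 4·x (degree < 2) with m(α_i) = c_i for every i, so c is indeed a codeword.


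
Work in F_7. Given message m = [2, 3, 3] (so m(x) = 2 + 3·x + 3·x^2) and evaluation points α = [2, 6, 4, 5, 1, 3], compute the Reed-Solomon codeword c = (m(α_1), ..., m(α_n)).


c = [6, 2, 6, 1, 1, 3]

Message polynomial: m(x) = 2 + 3·x + 3·x^2 (mod 7).
For each evaluation point α_i, compute m(α_i) mod 7:
  α_1 = 2: Horner steps 3 → 2 → 6, so m(2) = 6.
  α_2 = 6: Horner steps 3 → 0 → 2, so m(6) = 2.
  α_3 = 4: Horner steps 3 → 1 → 6, so m(4) = 6.
  α_4 = 5: Horner steps 3 → 4 → 1, so m(5) = 1.
  α_5 = 1: Horner steps 3 → 6 → 1, so m(1) = 1.
  α_6 = 3: Horner steps 3 → 5 → 3, so m(3) = 3.
Codeword c = [6, 2, 6, 1, 1, 3] ∈ F_7^6.


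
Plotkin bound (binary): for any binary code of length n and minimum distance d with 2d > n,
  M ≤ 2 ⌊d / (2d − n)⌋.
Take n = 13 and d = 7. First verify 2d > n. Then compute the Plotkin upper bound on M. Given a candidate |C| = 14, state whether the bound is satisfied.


Plotkin bound M ≤ 14; given |C| = 14 ≤ bound (satisfied).

Check applicability: 2d = 14, n = 13.
2d − n = 1 > 0, so Plotkin applies.
Compute d/(2d−n) = 7/1 ≈ 7.0000.
⌊d/(2d−n)⌋ = 7.
Plotkin bound: M ≤ 2·7 = 14.
Given |C| = 14, check: satisfied.
This |C| is at the Plotkin bound.


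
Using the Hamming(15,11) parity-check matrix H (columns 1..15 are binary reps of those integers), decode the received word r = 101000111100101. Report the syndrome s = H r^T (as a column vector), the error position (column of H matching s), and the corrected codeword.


s = (1, 1, 0, 0)^T, error position = 12, corrected codeword c = 101000111101101

Compute s = H r^T mod 2 one row at a time:
  s_1 = 1 + 1 + 1 + 0 + 0 + 1 + 0 + 1 = 5 ≡ 1 (mod 2).
  s_2 = 0 + 0 + 0 + 1 + 0 + 1 + 0 + 1 = 3 ≡ 1 (mod 2).
  s_3 = 0 + 1 + 0 + 1 + 1 + 0 + 0 + 1 = 4 ≡ 0 (mod 2).
  s_4 = 1 + 1 + 0 + 1 + 1 + 0 + 1 + 1 = 6 ≡ 0 (mod 2).
s = (1, 1, 0, 0)^T — this equals column 12 of H (binary 1100), so error is at position 12.
Correct: flip bit 12 of r = 101000111100101 to get c = 101000111101101.


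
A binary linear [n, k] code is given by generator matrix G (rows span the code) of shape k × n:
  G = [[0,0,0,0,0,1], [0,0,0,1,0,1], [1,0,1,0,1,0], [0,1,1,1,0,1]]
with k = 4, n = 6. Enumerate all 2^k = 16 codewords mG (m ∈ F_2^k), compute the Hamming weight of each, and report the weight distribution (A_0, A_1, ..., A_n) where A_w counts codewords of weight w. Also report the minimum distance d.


Weight distribution: A_0 = 1, A_1 = 2, A_2 = 2, A_3 = 4, A_4 = 5, A_5 = 2. Minimum distance d = 1.

Enumerate all 2^4 = 16 messages m ∈ F_2^4.
For each, compute codeword c = mG in F_2^6, then tally its weight.
  m = 0000 → c = 000000, weight = 0.
  m = 1000 → c = 000001, weight = 1.
  m = 0100 → c = 000101, weight = 2.
  m = 1100 → c = 000100, weight = 1.
  m = 0010 → c = 101010, weight = 3.
  m = 1010 → c = 101011, weight = 4.
  m = 0110 → c = 101111, weight = 5.
  m = 1110 → c = 101110, weight = 4.
  m = 0001 → c = 011101, weight = 4.
  m = 1001 → c = 011100, weight = 3.
  m = 0101 → c = 011000, weight = 2.
  m = 1101 → c = 011001, weight = 3.
  m = 0011 → c = 110111, weight = 5.
  m = 1011 → c = 110110, weight = 4.
  m = 0111 → c = 110010, weight = 3.
  m = 1111 → c = 110011, weight = 4.
Tally weights:
  weight 0: 1 codewords.
  weight 1: 2 codewords.
  weight 2: 2 codewords.
  weight 3: 4 codewords.
  weight 4: 5 codewords.
  weight 5: 2 codewords.
Minimum distance d = smallest w > 0 with A_w > 0 = 1.
Sanity: Σ A_w = 16 = 2^4 = 16 ✓.


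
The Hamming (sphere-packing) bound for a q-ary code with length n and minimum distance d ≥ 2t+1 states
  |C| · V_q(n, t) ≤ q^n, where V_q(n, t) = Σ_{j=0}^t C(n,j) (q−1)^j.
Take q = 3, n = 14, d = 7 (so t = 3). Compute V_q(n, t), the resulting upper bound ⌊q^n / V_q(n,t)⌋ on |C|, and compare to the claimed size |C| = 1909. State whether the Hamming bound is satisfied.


V_q(n, t) = 3305, q^n = 4782969, Hamming bound = 1447, |C| = 1909 > bound (violated).

Step 1: Compute V_q(n, t) = Σ_{j=0}^3 C(n, j) (q−1)^j.
  j = 0: C(14,0)·(2)^0 = 1·1 = 1.
  j = 1: C(14,1)·(2)^1 = 14·2 = 28.
  j = 2: C(14,2)·(2)^2 = 91·4 = 364.
  j = 3: C(14,3)·(2)^3 = 364·8 = 2912.
  V_q(n, t) = 1 + 28 + 364 + 2912 = 3305.
Step 2: q^n = 3^14 = 4782969.
Step 3: Hamming bound ⌊q^n / V_q(n,t)⌋ = ⌊4782969/3305⌋ = 1447.
Step 4: Compare |C| = 1909 to 1447: violated.
The claimed |C| lies above the Hamming bound, so no 3-ary code of length 14 with d ≥ 7 can have 1909 codewords.


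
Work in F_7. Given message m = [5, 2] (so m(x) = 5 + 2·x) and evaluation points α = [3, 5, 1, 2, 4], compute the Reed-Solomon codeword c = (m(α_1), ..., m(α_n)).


c = [4, 1, 0, 2, 6]

Message polynomial: m(x) = 5 + 2·x (mod 7).
For each evaluation point α_i, compute m(α_i) mod 7:
  α_1 = 3: Horner steps 2 → 4, so m(3) = 4.
  α_2 = 5: Horner steps 2 → 1, so m(5) = 1.
  α_3 = 1: Horner steps 2 → 0, so m(1) = 0.
  α_4 = 2: Horner steps 2 → 2, so m(2) = 2.
  α_5 = 4: Horner steps 2 → 6, so m(4) = 6.
Codeword c = [4, 1, 0, 2, 6] ∈ F_7^5.


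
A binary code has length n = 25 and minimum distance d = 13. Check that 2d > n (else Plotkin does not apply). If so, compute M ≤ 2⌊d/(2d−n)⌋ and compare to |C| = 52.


Plotkin bound M ≤ 26; given |C| = 52 > bound (violated).

Check applicability: 2d = 26, n = 25.
2d − n = 1 > 0, so Plotkin applies.
Compute d/(2d−n) = 13/1 ≈ 13.0000.
⌊d/(2d−n)⌋ = 13.
Plotkin bound: M ≤ 2·13 = 26.
Given |C| = 52, check: VIOLATED.
This |C| is above the Plotkin bound, so no binary code with n = 25, d = 13 and 52 codewords exists.


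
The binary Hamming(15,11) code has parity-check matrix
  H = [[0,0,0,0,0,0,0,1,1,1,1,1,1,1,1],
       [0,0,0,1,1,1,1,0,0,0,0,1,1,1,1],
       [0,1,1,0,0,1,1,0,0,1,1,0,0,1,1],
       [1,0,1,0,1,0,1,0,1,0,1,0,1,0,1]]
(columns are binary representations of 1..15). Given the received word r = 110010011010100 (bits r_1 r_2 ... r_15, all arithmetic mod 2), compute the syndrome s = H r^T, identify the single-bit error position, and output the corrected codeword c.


s = (0, 0, 0, 1)^T, error position = 1, corrected codeword c = 010010011010100

Compute s = H r^T mod 2 one row at a time:
  s_1 = 1 + 1 + 0 + 1 + 0 + 1 + 0 + 0 = 4 ≡ 0 (mod 2).
  s_2 = 0 + 1 + 0 + 0 + 0 + 1 + 0 + 0 = 2 ≡ 0 (mod 2).
  s_3 = 1 + 0 + 0 + 0 + 0 + 1 + 0 + 0 = 2 ≡ 0 (mod 2).
  s_4 = 1 + 0 + 1 + 0 + 1 + 1 + 1 + 0 = 5 ≡ 1 (mod 2).
s = (0, 0, 0, 1)^T — this equals column 1 of H (binary 0001), so error is at position 1.
Correct: flip bit 1 of r = 110010011010100 to get c = 010010011010100.


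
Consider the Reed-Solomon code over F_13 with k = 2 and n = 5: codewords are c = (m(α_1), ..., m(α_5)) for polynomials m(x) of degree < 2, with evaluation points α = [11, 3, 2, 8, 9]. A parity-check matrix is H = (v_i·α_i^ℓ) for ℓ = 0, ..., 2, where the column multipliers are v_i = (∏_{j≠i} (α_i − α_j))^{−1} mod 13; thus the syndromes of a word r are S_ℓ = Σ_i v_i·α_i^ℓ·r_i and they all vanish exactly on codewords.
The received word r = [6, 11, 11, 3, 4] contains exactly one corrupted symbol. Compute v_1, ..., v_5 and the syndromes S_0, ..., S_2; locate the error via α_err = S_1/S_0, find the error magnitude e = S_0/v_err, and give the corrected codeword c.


S = (1, 2, 4), error at position 3, error magnitude e = 1, c = [6, 11, 10, 3, 4].

Step 1: column multipliers v_i = (∏_{j≠i}(α_i − α_j))^{−1} mod 13.
  i = 1 (α = 11): (11−3)(11−2)(11−8)(11−9) = 8·9·3·2 = 432 ≡ 3, so v_1 = 3^{−1} = 9 (mod 13).
  i = 2 (α = 3): (3−11)(3−2)(3−8)(3−9) = (−8)·1·(−5)·(−6) = −240 ≡ 7, so v_2 = 7^{−1} = 2 (mod 13).
  i = 3 (α = 2): (2−11)(2−3)(2−8)(2−9) = (−9)·(−1)·(−6)·(−7) = 378 ≡ 1, so v_3 = 1^{−1} = 1 (mod 13).
  i = 4 (α = 8): (8−11)(8−3)(8−2)(8−9) = (−3)·5·6·(−1) = 90 ≡ 12, so v_4 = 12^{−1} = 12 (mod 13).
  i = 5 (α = 9): (9−11)(9−3)(9−2)(9−8) = (−2)·6·7·1 = −84 ≡ 7, so v_5 = 7^{−1} = 2 (mod 13).
  v = [9, 2, 1, 12, 2].
Step 2: syndromes of r = [6, 11, 11, 3, 4] (all sums mod 13).
  S_0 = Σ v_i r_i = 9·6 + 2·11 + 1·11 + 12·3 + 2·4 = 131 ≡ 1.
  S_1 = Σ v_i α_i r_i = 9·11·6 + 2·3·11 + 1·2·11 + 12·8·3 + 2·9·4 = 1042 ≡ 2.
  α_i^2 mod 13 = [4, 9, 4, 12, 3].
  S_2 = Σ v_i α_i^2 r_i = 9·4·6 + 2·9·11 + 1·4·11 + 12·12·3 + 2·3·4 = 914 ≡ 4.
  S = (1, 2, 4) ≠ 0, so r is not a codeword (an error is present).
Step 3: locate the error. For a single error e at position i, S_ℓ = v_i·e·α_i^ℓ, so α_err = S_1/S_0.
  S_0^{−1} = 1^{−1} = 1 (mod 13), so α_err = 2·1 = 2 ≡ 2 = α_3. Error position i = 3.
  Consistency check: S_2/S_1 = 4·7 = 28 ≡ 2 = α_err ✓ (single-error assumption holds).
Step 4: error magnitude e = S_0/v_3 = S_0·∏_{j≠3}(α_3 − α_j) = 1·1 = 1 ≡ 1 (mod 13).
Step 5: correct position 3: c_3 = r_3 − e = 11 − 1 ≡ 10 (mod 13). Hence c = [6, 11, 10, 3, 4].
  Check: interpolating c through the α_i gives m(x) = 8 + 1·x (degree < 2) with m(α_i) = c_i for every i, so c is indeed a codeword.


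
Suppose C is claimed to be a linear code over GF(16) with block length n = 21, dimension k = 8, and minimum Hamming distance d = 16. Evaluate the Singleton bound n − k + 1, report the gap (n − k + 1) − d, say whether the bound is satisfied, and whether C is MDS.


Singleton RHS = n − k + 1 = 14, slack = -2, bound violated (no such code; not MDS).

Singleton bound: d ≤ n − k + 1.
Here n = 21, k = 8, so n − k + 1 = 14.
Given d = 16, check d ≤ 14: NO.
Slack = (n − k + 1) − d = -2.
The slack is negative: d = 16 exceeds n − k + 1 = 14 by 2, so the Singleton bound is violated and no linear [21, 8, 16]_16 code can exist. In particular it is not MDS (MDS requires d = n − k + 1 exactly).
Description: the claimed parameters are [21, 8, 16]_16; such a code would be impossible (violates the Singleton bound).


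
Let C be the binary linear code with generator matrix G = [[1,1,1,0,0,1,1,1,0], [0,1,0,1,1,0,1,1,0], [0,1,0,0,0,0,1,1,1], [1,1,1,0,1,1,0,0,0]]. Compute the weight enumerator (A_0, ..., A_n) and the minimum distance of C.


Weight distribution: A_0 = 1, A_2 = 1, A_3 = 3, A_4 = 3, A_5 = 3, A_6 = 3, A_7 = 1, A_9 = 1. Minimum distance d = 2.

Enumerate all 2^4 = 16 messages m ∈ F_2^4.
For each, compute codeword c = mG in F_2^9, then tally its weight.
  m = 0000 → c = 000000000, weight = 0.
  m = 1000 → c = 111001110, weight = 6.
  m = 0100 → c = 010110110, weight = 5.
  m = 1100 → c = 101111000, weight = 5.
  m = 0010 → c = 010000111, weight = 4.
  m = 1010 → c = 101001001, weight = 4.
  m = 0110 → c = 000110001, weight = 3.
  m = 1110 → c = 111111111, weight = 9.
  m = 0001 → c = 111011000, weight = 5.
  m = 1001 → c = 000010110, weight = 3.
  m = 0101 → c = 101101110, weight = 6.
  m = 1101 → c = 010100000, weight = 2.
  m = 0011 → c = 101011111, weight = 7.
  m = 1011 → c = 010010001, weight = 3.
  m = 0111 → c = 111101001, weight = 6.
  m = 1111 → c = 000100111, weight = 4.
Tally weights:
  weight 0: 1 codewords.
  weight 2: 1 codewords.
  weight 3: 3 codewords.
  weight 4: 3 codewords.
  weight 5: 3 codewords.
  weight 6: 3 codewords.
  weight 7: 1 codewords.
  weight 9: 1 codewords.
Minimum distance d = smallest w > 0 with A_w > 0 = 2.
Sanity: Σ A_w = 16 = 2^4 = 16 ✓.


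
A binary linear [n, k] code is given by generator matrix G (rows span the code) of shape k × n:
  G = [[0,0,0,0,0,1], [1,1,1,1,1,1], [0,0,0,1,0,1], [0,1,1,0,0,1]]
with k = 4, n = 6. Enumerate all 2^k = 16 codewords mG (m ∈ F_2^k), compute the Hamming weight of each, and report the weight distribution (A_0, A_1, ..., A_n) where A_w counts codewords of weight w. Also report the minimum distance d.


Weight distribution: A_0 = 1, A_1 = 2, A_2 = 3, A_3 = 4, A_4 = 3, A_5 = 2, A_6 = 1. Minimum distance d = 1.

Enumerate all 2^4 = 16 messages m ∈ F_2^4.
For each, compute codeword c = mG in F_2^6, then tally its weight.
  m = 0000 → c = 000000, weight = 0.
  m = 1000 → c = 000001, weight = 1.
  m = 0100 → c = 111111, weight = 6.
  m = 1100 → c = 111110, weight = 5.
  m = 0010 → c = 000101, weight = 2.
  m = 1010 → c = 000100, weight = 1.
  m = 0110 → c = 111010, weight = 4.
  m = 1110 → c = 111011, weight = 5.
  m = 0001 → c = 011001, weight = 3.
  m = 1001 → c = 011000, weight = 2.
  m = 0101 → c = 100110, weight = 3.
  m = 1101 → c = 100111, weight = 4.
  m = 0011 → c = 011100, weight = 3.
  m = 1011 → c = 011101, weight = 4.
  m = 0111 → c = 100011, weight = 3.
  m = 1111 → c = 100010, weight = 2.
Tally weights:
  weight 0: 1 codewords.
  weight 1: 2 codewords.
  weight 2: 3 codewords.
  weight 3: 4 codewords.
  weight 4: 3 codewords.
  weight 5: 2 codewords.
  weight 6: 1 codewords.
Minimum distance d = smallest w > 0 with A_w > 0 = 1.
Sanity: Σ A_w = 16 = 2^4 = 16 ✓.


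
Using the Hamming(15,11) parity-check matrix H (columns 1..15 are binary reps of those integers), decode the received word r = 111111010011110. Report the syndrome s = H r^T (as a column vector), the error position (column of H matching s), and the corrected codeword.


s = (1, 0, 1, 1)^T, error position = 11, corrected codeword c = 111111010001110

Compute s = H r^T mod 2 one row at a time:
  s_1 = 1 + 0 + 0 + 1 + 1 + 1 + 1 + 0 = 5 ≡ 1 (mod 2).
  s_2 = 1 + 1 + 1 + 0 + 1 + 1 + 1 + 0 = 6 ≡ 0 (mod 2).
  s_3 = 1 + 1 + 1 + 0 + 0 + 1 + 1 + 0 = 5 ≡ 1 (mod 2).
  s_4 = 1 + 1 + 1 + 0 + 0 + 1 + 1 + 0 = 5 ≡ 1 (mod 2).
s = (1, 0, 1, 1)^T — this equals column 11 of H (binary 1011), so error is at position 11.
Correct: flip bit 11 of r = 111111010011110 to get c = 111111010001110.


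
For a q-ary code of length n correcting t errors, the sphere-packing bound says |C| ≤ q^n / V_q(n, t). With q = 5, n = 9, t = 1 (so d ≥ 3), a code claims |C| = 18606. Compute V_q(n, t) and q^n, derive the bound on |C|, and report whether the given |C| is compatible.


V_q(n, t) = 37, q^n = 1953125, Hamming bound = 52787, |C| = 18606 ≤ bound (satisfied).

Step 1: Compute V_q(n, t) = Σ_{j=0}^1 C(n, j) (q−1)^j.
  j = 0: C(9,0)·(4)^0 = 1·1 = 1.
  j = 1: C(9,1)·(4)^1 = 9·4 = 36.
  V_q(n, t) = 1 + 36 = 37.
Step 2: q^n = 5^9 = 1953125.
Step 3: Hamming bound ⌊q^n / V_q(n,t)⌋ = ⌊1953125/37⌋ = 52787.
Step 4: Compare |C| = 18606 to 52787: satisfied.
The claimed |C| lies below the Hamming bound.


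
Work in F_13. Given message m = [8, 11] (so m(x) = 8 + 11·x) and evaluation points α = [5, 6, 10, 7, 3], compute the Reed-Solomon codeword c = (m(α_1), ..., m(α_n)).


c = [11, 9, 1, 7, 2]

Message polynomial: m(x) = 8 + 11·x (mod 13).
For each evaluation point α_i, compute m(α_i) mod 13:
  α_1 = 5: Horner steps 11 → 11, so m(5) = 11.
  α_2 = 6: Horner steps 11 → 9, so m(6) = 9.
  α_3 = 10: Horner steps 11 → 1, so m(10) = 1.
  α_4 = 7: Horner steps 11 → 7, so m(7) = 7.
  α_5 = 3: Horner steps 11 → 2, so m(3) = 2.
Codeword c = [11, 9, 1, 7, 2] ∈ F_13^5.


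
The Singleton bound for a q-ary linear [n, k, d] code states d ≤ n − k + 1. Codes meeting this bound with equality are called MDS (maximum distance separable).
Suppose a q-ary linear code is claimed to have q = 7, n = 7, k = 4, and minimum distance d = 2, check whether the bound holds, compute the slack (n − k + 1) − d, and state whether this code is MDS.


Singleton RHS = n − k + 1 = 4, slack = 2, bound satisfied, not MDS.

Singleton bound: d ≤ n − k + 1.
Here n = 7, k = 4, so n − k + 1 = 4.
Given d = 2, check d ≤ 4: YES.
Slack = (n − k + 1) − d = 2.
The code is NOT MDS (slack = 2 > 0).
Description: the claimed parameters are [7, 4, 2]_7; such a code would be non-MDS.


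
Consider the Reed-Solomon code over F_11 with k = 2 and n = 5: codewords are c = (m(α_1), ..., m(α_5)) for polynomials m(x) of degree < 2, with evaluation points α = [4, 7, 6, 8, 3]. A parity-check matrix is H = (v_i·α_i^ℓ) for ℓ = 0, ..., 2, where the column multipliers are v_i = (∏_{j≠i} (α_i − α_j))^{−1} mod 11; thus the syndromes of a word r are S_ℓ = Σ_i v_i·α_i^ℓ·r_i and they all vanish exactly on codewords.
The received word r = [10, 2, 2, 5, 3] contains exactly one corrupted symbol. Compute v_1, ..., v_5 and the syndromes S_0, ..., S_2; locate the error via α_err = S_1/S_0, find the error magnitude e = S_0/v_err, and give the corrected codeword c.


S = (7, 5, 2), error at position 2, error magnitude e = 4, c = [10, 9, 2, 5, 3].

Step 1: column multipliers v_i = (∏_{j≠i}(α_i − α_j))^{−1} mod 11.
  i = 1 (α = 4): (4−7)(4−6)(4−8)(4−3) = (−3)·(−2)·(−4)·1 = −24 ≡ 9, so v_1 = 9^{−1} = 5 (mod 11).
  i = 2 (α = 7): (7−4)(7−6)(7−8)(7−3) = 3·1·(−1)·4 = −12 ≡ 10, so v_2 = 10^{−1} = 10 (mod 11).
  i = 3 (α = 6): (6−4)(6−7)(6−8)(6−3) = 2·(−1)·(−2)·3 = 12 ≡ 1, so v_3 = 1^{−1} = 1 (mod 11).
  i = 4 (α = 8): (8−4)(8−7)(8−6)(8−3) = 4·1·2·5 = 40 ≡ 7, so v_4 = 7^{−1} = 8 (mod 11).
  i = 5 (α = 3): (3−4)(3−7)(3−6)(3−8) = (−1)·(−4)·(−3)·(−5) = 60 ≡ 5, so v_5 = 5^{−1} = 9 (mod 11).
  v = [5, 10, 1, 8, 9].
Step 2: syndromes of r = [10, 2, 2, 5, 3] (all sums mod 11).
  S_0 = Σ v_i r_i = 5·10 + 10·2 + 1·2 + 8·5 + 9·3 = 139 ≡ 7.
  S_1 = Σ v_i α_i r_i = 5·4·10 + 10·7·2 + 1·6·2 + 8·8·5 + 9·3·3 = 753 ≡ 5.
  α_i^2 mod 11 = [5, 5, 3, 9, 9].
  S_2 = Σ v_i α_i^2 r_i = 5·5·10 + 10·5·2 + 1·3·2 + 8·9·5 + 9·9·3 = 959 ≡ 2.
  S = (7, 5, 2) ≠ 0, so r is not a codeword (an error is present).
Step 3: locate the error. For a single error e at position i, S_ℓ = v_i·e·α_i^ℓ, so α_err = S_1/S_0.
  S_0^{−1} = 7^{−1} = 8 (mod 11), so α_err = 5·8 = 40 ≡ 7 = α_2. Error position i = 2.
  Consistency check: S_2/S_1 = 2·9 = 18 ≡ 7 = α_err ✓ (single-error assumption holds).
Step 4: error magnitude e = S_0/v_2 = S_0·∏_{j≠2}(α_2 − α_j) = 7·10 = 70 ≡ 4 (mod 11).
Step 5: correct position 2: c_2 = r_2 − e = 2 − 4 ≡ 9 (mod 11). Hence c = [10, 9, 2, 5, 3].
  Check: interpolating c through the α_i gives m(x) = 4 + 7·x (degree < 2) with m(α_i) = c_i for every i, so c is indeed a codeword.


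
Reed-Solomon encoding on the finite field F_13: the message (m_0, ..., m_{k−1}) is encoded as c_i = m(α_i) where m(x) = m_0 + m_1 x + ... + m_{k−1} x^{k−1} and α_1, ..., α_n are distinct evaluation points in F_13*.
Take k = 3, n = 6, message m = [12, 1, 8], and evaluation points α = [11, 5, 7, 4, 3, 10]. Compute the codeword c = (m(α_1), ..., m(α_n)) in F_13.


c = [3, 9, 8, 1, 9, 3]

Message polynomial: m(x) = 12 + 1·x + 8·x^2 (mod 13).
For each evaluation point α_i, compute m(α_i) mod 13:
  α_1 = 11: Horner steps 8 → 11 → 3, so m(11) = 3.
  α_2 = 5: Horner steps 8 → 2 → 9, so m(5) = 9.
  α_3 = 7: Horner steps 8 → 5 → 8, so m(7) = 8.
  α_4 = 4: Horner steps 8 → 7 → 1, so m(4) = 1.
  α_5 = 3: Horner steps 8 → 12 → 9, so m(3) = 9.
  α_6 = 10: Horner steps 8 → 3 → 3, so m(10) = 3.
Codeword c = [3, 9, 8, 1, 9, 3] ∈ F_13^6.


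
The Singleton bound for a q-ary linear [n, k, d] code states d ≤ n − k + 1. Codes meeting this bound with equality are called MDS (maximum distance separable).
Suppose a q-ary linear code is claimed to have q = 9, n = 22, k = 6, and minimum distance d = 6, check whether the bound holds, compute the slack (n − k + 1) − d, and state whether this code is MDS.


Singleton RHS = n − k + 1 = 17, slack = 11, bound satisfied, not MDS.

Singleton bound: d ≤ n − k + 1.
Here n = 22, k = 6, so n − k + 1 = 17.
Given d = 6, check d ≤ 17: YES.
Slack = (n − k + 1) − d = 11.
The code is NOT MDS (slack = 11 > 0).
Description: the claimed parameters are [22, 6, 6]_9; such a code would be non-MDS.


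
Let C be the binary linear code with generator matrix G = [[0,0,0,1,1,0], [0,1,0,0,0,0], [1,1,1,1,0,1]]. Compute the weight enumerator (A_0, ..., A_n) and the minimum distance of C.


Weight distribution: A_0 = 1, A_1 = 1, A_2 = 1, A_3 = 1, A_4 = 2, A_5 = 2. Minimum distance d = 1.

Enumerate all 2^3 = 8 messages m ∈ F_2^3.
For each, compute codeword c = mG in F_2^6, then tally its weight.
  m = 000 → c = 000000, weight = 0.
  m = 100 → c = 000110, weight = 2.
  m = 010 → c = 010000, weight = 1.
  m = 110 → c = 010110, weight = 3.
  m = 001 → c = 111101, weight = 5.
  m = 101 → c = 111011, weight = 5.
  m = 011 → c = 101101, weight = 4.
  m = 111 → c = 101011, weight = 4.
Tally weights:
  weight 0: 1 codewords.
  weight 1: 1 codewords.
  weight 2: 1 codewords.
  weight 3: 1 codewords.
  weight 4: 2 codewords.
  weight 5: 2 codewords.
Minimum distance d = smallest w > 0 with A_w > 0 = 1.
Sanity: Σ A_w = 8 = 2^3 = 8 ✓.


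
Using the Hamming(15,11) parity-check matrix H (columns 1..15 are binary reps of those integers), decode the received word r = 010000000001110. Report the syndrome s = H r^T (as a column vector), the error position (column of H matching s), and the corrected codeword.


s = (1, 1, 0, 1)^T, error position = 13, corrected codeword c = 010000000001010

Compute s = H r^T mod 2 one row at a time:
  s_1 = 0 + 0 + 0 + 0 + 1 + 1 + 1 + 0 = 3 ≡ 1 (mod 2).
  s_2 = 0 + 0 + 0 + 0 + 1 + 1 + 1 + 0 = 3 ≡ 1 (mod 2).
  s_3 = 1 + 0 + 0 + 0 + 0 + 0 + 1 + 0 = 2 ≡ 0 (mod 2).
  s_4 = 0 + 0 + 0 + 0 + 0 + 0 + 1 + 0 = 1 ≡ 1 (mod 2).
s = (1, 1, 0, 1)^T — this equals column 13 of H (binary 1101), so error is at position 13.
Correct: flip bit 13 of r = 010000000001110 to get c = 010000000001010.


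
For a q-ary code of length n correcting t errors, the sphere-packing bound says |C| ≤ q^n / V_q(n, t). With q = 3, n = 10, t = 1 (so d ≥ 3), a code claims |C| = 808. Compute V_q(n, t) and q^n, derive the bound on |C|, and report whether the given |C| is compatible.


V_q(n, t) = 21, q^n = 59049, Hamming bound = 2811, |C| = 808 ≤ bound (satisfied).

Step 1: Compute V_q(n, t) = Σ_{j=0}^1 C(n, j) (q−1)^j.
  j = 0: C(10,0)·(2)^0 = 1·1 = 1.
  j = 1: C(10,1)·(2)^1 = 10·2 = 20.
  V_q(n, t) = 1 + 20 = 21.
Step 2: q^n = 3^10 = 59049.
Step 3: Hamming bound ⌊q^n / V_q(n,t)⌋ = ⌊59049/21⌋ = 2811.
Step 4: Compare |C| = 808 to 2811: satisfied.
The claimed |C| lies below the Hamming bound.


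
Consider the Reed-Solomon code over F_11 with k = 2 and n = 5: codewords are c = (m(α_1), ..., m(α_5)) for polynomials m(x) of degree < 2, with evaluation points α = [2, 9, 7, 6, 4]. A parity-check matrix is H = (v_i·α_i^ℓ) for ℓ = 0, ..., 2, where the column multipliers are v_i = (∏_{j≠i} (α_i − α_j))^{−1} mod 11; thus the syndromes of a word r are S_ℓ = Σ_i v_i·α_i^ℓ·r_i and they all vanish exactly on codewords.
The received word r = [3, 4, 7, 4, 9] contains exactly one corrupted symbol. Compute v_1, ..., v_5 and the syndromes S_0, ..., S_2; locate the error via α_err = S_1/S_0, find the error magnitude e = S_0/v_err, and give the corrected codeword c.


S = (2, 7, 8), error at position 2, error magnitude e = 2, c = [3, 2, 7, 4, 9].

Step 1: column multipliers v_i = (∏_{j≠i}(α_i − α_j))^{−1} mod 11.
  i = 1 (α = 2): (2−9)(2−7)(2−6)(2−4) = (−7)·(−5)·(−4)·(−2) = 280 ≡ 5, so v_1 = 5^{−1} = 9 (mod 11).
  i = 2 (α = 9): (9−2)(9−7)(9−6)(9−4) = 7·2·3·5 = 210 ≡ 1, so v_2 = 1^{−1} = 1 (mod 11).
  i = 3 (α = 7): (7−2)(7−9)(7−6)(7−4) = 5·(−2)·1·3 = −30 ≡ 3, so v_3 = 3^{−1} = 4 (mod 11).
  i = 4 (α = 6): (6−2)(6−9)(6−7)(6−4) = 4·(−3)·(−1)·2 = 24 ≡ 2, so v_4 = 2^{−1} = 6 (mod 11).
  i = 5 (α = 4): (4−2)(4−9)(4−7)(4−6) = 2·(−5)·(−3)·(−2) = −60 ≡ 6, so v_5 = 6^{−1} = 2 (mod 11).
  v = [9, 1, 4, 6, 2].
Step 2: syndromes of r = [3, 4, 7, 4, 9] (all sums mod 11).
  S_0 = Σ v_i r_i = 9·3 + 1·4 + 4·7 + 6·4 + 2·9 = 101 ≡ 2.
  S_1 = Σ v_i α_i r_i = 9·2·3 + 1·9·4 + 4·7·7 + 6·6·4 + 2·4·9 = 502 ≡ 7.
  α_i^2 mod 11 = [4, 4, 5, 3, 5].
  S_2 = Σ v_i α_i^2 r_i = 9·4·3 + 1·4·4 + 4·5·7 + 6·3·4 + 2·5·9 = 426 ≡ 8.
  S = (2, 7, 8) ≠ 0, so r is not a codeword (an error is present).
Step 3: locate the error. For a single error e at position i, S_ℓ = v_i·e·α_i^ℓ, so α_err = S_1/S_0.
  S_0^{−1} = 2^{−1} = 6 (mod 11), so α_err = 7·6 = 42 ≡ 9 = α_2. Error position i = 2.
  Consistency check: S_2/S_1 = 8·8 = 64 ≡ 9 = α_err ✓ (single-error assumption holds).
Step 4: error magnitude e = S_0/v_2 = S_0·∏_{j≠2}(α_2 − α_j) = 2·1 = 2 ≡ 2 (mod 11).
Step 5: correct position 2: c_2 = r_2 − e = 4 − 2 ≡ 2 (mod 11). Hence c = [3, 2, 7, 4, 9].
  Check: interpolating c through the α_i gives m(x) = 8 + 3·x (degree < 2) with m(α_i) = c_i for every i, so c is indeed a codeword.


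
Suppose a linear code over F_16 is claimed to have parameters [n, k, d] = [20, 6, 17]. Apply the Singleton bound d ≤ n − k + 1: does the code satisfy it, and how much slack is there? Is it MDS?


Singleton RHS = n − k + 1 = 15, slack = -2, bound violated (no such code; not MDS).

Singleton bound: d ≤ n − k + 1.
Here n = 20, k = 6, so n − k + 1 = 15.
Given d = 17, check d ≤ 15: NO.
Slack = (n − k + 1) − d = -2.
The slack is negative: d = 17 exceeds n − k + 1 = 15 by 2, so the Singleton bound is violated and no linear [20, 6, 17]_16 code can exist. In particular it is not MDS (MDS requires d = n − k + 1 exactly).
Description: the claimed parameters are [20, 6, 17]_16; such a code would be impossible (violates the Singleton bound).


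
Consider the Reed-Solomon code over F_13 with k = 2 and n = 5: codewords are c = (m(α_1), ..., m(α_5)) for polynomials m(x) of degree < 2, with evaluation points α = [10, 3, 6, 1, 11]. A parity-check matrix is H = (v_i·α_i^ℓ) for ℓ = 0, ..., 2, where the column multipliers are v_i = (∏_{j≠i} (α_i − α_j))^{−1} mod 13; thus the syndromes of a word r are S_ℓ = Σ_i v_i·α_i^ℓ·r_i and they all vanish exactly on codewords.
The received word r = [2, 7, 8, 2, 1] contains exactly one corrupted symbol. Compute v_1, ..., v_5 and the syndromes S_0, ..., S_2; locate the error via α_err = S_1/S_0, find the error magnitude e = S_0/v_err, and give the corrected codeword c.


S = (11, 6, 8), error at position 1, error magnitude e = 10, c = [5, 7, 8, 2, 1].

Step 1: column multipliers v_i = (∏_{j≠i}(α_i − α_j))^{−1} mod 13.
  i = 1 (α = 10): (10−3)(10−6)(10−1)(10−11) = 7·4·9·(−1) = −252 ≡ 8, so v_1 = 8^{−1} = 5 (mod 13).
  i = 2 (α = 3): (3−10)(3−6)(3−1)(3−11) = (−7)·(−3)·2·(−8) = −336 ≡ 2, so v_2 = 2^{−1} = 7 (mod 13).
  i = 3 (α = 6): (6−10)(6−3)(6−1)(6−11) = (−4)·3·5·(−5) = 300 ≡ 1, so v_3 = 1^{−1} = 1 (mod 13).
  i = 4 (α = 1): (1−10)(1−3)(1−6)(1−11) = (−9)·(−2)·(−5)·(−10) = 900 ≡ 3, so v_4 = 3^{−1} = 9 (mod 13).
  i = 5 (α = 11): (11−10)(11−3)(11−6)(11−1) = 1·8·5·10 = 400 ≡ 10, so v_5 = 10^{−1} = 4 (mod 13).
  v = [5, 7, 1, 9, 4].
Step 2: syndromes of r = [2, 7, 8, 2, 1] (all sums mod 13).
  S_0 = Σ v_i r_i = 5·2 + 7·7 + 1·8 + 9·2 + 4·1 = 89 ≡ 11.
  S_1 = Σ v_i α_i r_i = 5·10·2 + 7·3·7 + 1·6·8 + 9·1·2 + 4·11·1 = 357 ≡ 6.
  α_i^2 mod 13 = [9, 9, 10, 1, 4].
  S_2 = Σ v_i α_i^2 r_i = 5·9·2 + 7·9·7 + 1·10·8 + 9·1·2 + 4·4·1 = 645 ≡ 8.
  S = (11, 6, 8) ≠ 0, so r is not a codeword (an error is present).
Step 3: locate the error. For a single error e at position i, S_ℓ = v_i·e·α_i^ℓ, so α_err = S_1/S_0.
  S_0^{−1} = 11^{−1} = 6 (mod 13), so α_err = 6·6 = 36 ≡ 10 = α_1. Error position i = 1.
  Consistency check: S_2/S_1 = 8·11 = 88 ≡ 10 = α_err ✓ (single-error assumption holds).
Step 4: error magnitude e = S_0/v_1 = S_0·∏_{j≠1}(α_1 − α_j) = 11·8 = 88 ≡ 10 (mod 13).
Step 5: correct position 1: c_1 = r_1 − e = 2 − 10 ≡ 5 (mod 13). Hence c = [5, 7, 8, 2, 1].
  Check: interpolating c through the α_i gives m(x) = 6 + 9·x (degree < 2) with m(α_i) = c_i for every i, so c is indeed a codeword.


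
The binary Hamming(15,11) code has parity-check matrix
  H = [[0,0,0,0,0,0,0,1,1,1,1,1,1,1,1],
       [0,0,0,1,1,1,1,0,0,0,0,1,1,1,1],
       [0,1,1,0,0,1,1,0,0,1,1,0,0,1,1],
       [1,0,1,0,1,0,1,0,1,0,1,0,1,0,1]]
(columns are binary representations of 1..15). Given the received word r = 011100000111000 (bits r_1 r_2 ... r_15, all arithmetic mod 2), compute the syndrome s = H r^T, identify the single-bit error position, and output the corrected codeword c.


s = (1, 0, 0, 0)^T, error position = 8, corrected codeword c = 011100010111000

Compute s = H r^T mod 2 one row at a time:
  s_1 = 0 + 0 + 1 + 1 + 1 + 0 + 0 + 0 = 3 ≡ 1 (mod 2).
  s_2 = 1 + 0 + 0 + 0 + 1 + 0 + 0 + 0 = 2 ≡ 0 (mod 2).
  s_3 = 1 + 1 + 0 + 0 + 1 + 1 + 0 + 0 = 4 ≡ 0 (mod 2).
  s_4 = 0 + 1 + 0 + 0 + 0 + 1 + 0 + 0 = 2 ≡ 0 (mod 2).
s = (1, 0, 0, 0)^T — this equals column 8 of H (binary 1000), so error is at position 8.
Correct: flip bit 8 of r = 011100000111000 to get c = 011100010111000.
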